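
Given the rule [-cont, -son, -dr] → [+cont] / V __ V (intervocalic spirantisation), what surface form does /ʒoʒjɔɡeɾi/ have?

[ʒoʒjɔɣeɾi]

Only /ɡ/ occurs between two vowels (/ɔ/ __ /e/) and matches the structural description. It is a voiced velar stop, so [-cont, -son, -dr] holds; changing it to [+continuant] with all other features held fixed yields /ɣ/ (voiced velar fricative). No other segment meets both the structural description and the environment, so the output is [ʒoʒjɔɣeɾi].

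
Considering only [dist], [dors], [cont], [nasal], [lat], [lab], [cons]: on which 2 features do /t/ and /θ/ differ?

[continuant], [distributed]

/t/ (voiceless alveolar stop) and /θ/ (voiceless dental fricative) agree on [−dorsal], [−nasal], [−lateral], [−labial], [+consonantal]. They differ on [continuant] (/t/ [−], /θ/ [+]), [distributed] (/t/ [−], /θ/ [+]).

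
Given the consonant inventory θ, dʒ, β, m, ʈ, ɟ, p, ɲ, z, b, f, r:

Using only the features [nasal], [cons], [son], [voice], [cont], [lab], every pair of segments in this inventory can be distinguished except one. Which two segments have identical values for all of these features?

On the given features, /ɟ/ and /dʒ/ have an identical profile: [-nasal], [+consonantal], [-sonorant], [+voice], [-continuant], [-labial]. No other two segments in the inventory coincide on all 6 features. (They do differ in [strident], [delayed release] and [dorsal], which are not among the given features.)

ɟ, dʒ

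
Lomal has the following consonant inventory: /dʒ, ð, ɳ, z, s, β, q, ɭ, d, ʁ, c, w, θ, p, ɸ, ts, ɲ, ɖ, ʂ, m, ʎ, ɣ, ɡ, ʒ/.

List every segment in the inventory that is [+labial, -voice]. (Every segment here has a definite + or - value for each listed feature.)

p, ɸ

Checking each segment against [+labial], [-voice]: /p/ (voiceless bilabial stop), /ɸ/ (voiceless bilabial fricative) satisfy every feature; every other segment in the inventory fails at least one.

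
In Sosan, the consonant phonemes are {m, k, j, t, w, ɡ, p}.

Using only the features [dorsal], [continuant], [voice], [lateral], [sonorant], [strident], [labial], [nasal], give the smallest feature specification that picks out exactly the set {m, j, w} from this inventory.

[+sonorant]

Every target segment is [+sonorant] and no other inventory member is, so one feature is enough.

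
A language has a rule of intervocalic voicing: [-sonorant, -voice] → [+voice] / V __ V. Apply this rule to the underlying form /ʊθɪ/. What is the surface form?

/θ/ satisfies [-sonorant, -voice] and sits in V __ V. The [+voice] counterpart of the voiceless dental fricative is /ð/. Other segments in /ʊθɪ/ either fail the structural description or are not in the environment, so the surface form is [ʊðɪ].

[ʊðɪ]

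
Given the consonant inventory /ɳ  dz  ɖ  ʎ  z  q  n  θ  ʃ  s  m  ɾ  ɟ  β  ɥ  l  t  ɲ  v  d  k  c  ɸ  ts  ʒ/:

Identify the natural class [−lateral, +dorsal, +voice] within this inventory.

First, the [−lateral] segments are /ɳ, dz, ɖ, z, q, n, θ, ʃ, s, m, ɾ, ɟ, β, ɥ, t, ɲ, v, d, k, c, ɸ, ts, ʒ/.
Among these, [+dorsal] gives /q, ɟ, ɥ, ɲ, k, c/.
Within that set, [+voice] leaves /ɟ, ɥ, ɲ/.

ɟ, ɥ, ɲ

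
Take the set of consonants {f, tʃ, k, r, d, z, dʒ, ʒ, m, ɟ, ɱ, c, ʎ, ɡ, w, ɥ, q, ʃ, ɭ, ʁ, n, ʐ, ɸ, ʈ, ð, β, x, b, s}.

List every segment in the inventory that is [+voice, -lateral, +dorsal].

ɟ, ɡ, w, ɥ, ʁ

Checking each segment against [+voice], [-lateral], [+dorsal]: /ɟ/ (voiced palatal stop), /ɡ/ (voiced velar stop), /w/ (labial-velar glide), /ɥ/ (labial-palatal glide), /ʁ/ (voiced uvular fricative) satisfy every feature; every other segment in the inventory fails at least one.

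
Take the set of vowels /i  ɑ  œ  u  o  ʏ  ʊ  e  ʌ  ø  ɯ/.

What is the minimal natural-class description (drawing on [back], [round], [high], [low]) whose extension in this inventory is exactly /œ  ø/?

/œ, ø/ are all [−high], [−back], [+round], and no other segment in the inventory matches all three values. Dropping any one of them over-generates: [−back, +round] alone would also admit /ʏ/; [−high, +round] alone would also admit /o/; [−high, −back] alone would also admit /e/. No other combination of two listed features picks out exactly this set either, so fewer than three features will not do.

[−high, −back, +round]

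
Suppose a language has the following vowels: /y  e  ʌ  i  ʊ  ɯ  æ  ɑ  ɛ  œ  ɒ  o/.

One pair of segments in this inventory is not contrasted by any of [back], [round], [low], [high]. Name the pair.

Both /e/ and /ɛ/ are [−back], [−round], [−low], [−high]. Since the list omits [tense] — which does distinguish the mid front unrounded tense vowel from the mid front unrounded lax vowel — this pair collapses; all other pairs remain distinct.

e, ɛ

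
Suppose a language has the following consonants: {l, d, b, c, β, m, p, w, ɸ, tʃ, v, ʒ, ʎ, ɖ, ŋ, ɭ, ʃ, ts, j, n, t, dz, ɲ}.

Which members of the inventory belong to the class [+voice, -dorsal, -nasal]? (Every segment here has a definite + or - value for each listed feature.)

First, the [+voice] segments are /l, d, b, β, m, w, v, ʒ, ʎ, ɖ, ŋ, ɭ, j, n, dz, ɲ/.
Of those, [-dorsal] gives /l, d, b, β, m, v, ʒ, ɖ, ɭ, n, dz/.
Then [-nasal] leaves /l, d, b, β, v, ʒ, ɖ, ɭ, dz/.

l, d, b, β, v, ʒ, ɖ, ɭ, dz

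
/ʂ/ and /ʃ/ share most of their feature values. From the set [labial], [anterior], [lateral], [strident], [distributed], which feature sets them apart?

[distributed]

The two segments share [−labial], [−anterior], [−lateral], [+strident]. The only feature from the list on which they differ: /ʂ/ is [−distributed] while /ʃ/ is [+distributed].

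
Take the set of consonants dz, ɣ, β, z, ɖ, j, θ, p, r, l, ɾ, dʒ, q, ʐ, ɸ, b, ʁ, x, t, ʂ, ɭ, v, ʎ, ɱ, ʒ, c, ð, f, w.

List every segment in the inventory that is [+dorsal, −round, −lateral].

ɣ, j, q, ʁ, x, c

Checking each segment against [+dorsal], [−round], [−lateral]: /ɣ/ (voiced velar fricative), /j/ (palatal glide), /q/ (voiceless uvular stop), /ʁ/ (voiced uvular fricative), /x/ (voiceless velar fricative), /c/ (voiceless palatal stop) satisfy every feature; every other segment in the inventory fails at least one.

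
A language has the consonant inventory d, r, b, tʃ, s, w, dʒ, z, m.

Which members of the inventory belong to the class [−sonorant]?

The feature [sonorant] marks segments produced without turbulent airflow (nasals, liquids, glides, vowels). In this inventory /d, b, tʃ, s, dʒ, z/ lack that property, so they are [−sonorant]; /r, w, m/ are [+sonorant].

d, b, tʃ, s, dʒ, z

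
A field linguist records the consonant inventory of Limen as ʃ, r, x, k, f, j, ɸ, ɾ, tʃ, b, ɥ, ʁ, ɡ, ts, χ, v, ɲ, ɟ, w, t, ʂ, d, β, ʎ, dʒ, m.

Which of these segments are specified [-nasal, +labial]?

f, ɸ, b, ɥ, v, w, β

Checking each segment against [-nasal], [+labial]: /f/ (voiceless labiodental fricative), /ɸ/ (voiceless bilabial fricative), /b/ (voiced bilabial stop), /ɥ/ (labial-palatal glide), /v/ (voiced labiodental fricative), /w/ (labial-velar glide), among others, satisfy every feature; every other segment in the inventory fails at least one.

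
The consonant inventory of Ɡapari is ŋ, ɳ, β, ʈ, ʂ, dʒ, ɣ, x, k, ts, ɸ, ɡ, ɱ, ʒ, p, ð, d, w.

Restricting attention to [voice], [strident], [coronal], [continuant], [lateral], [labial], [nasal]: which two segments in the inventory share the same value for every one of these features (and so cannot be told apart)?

/β/ (voiced bilabial fricative) and /w/ (labial-velar glide) are both [+voice], [-strident], [-coronal], [+continuant], [-lateral], [+labial], [-nasal], so none of the listed features separates them. (They do differ in [sonorant], [round] and [dorsal], which are not among the given features.) Every other pair in the inventory differs on at least one listed feature.

β, w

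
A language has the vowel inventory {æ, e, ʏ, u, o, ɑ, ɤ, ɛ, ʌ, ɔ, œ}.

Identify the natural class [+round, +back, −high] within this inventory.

Eliminate segments failing any feature: /æ, e, ɑ, ɤ, ɛ, ʌ/ are [−round]; /ʏ, œ/ are [−back]; /u/ is [+high]. The remaining /o, ɔ/ satisfy [+round], [+back], [−high].

o, ɔ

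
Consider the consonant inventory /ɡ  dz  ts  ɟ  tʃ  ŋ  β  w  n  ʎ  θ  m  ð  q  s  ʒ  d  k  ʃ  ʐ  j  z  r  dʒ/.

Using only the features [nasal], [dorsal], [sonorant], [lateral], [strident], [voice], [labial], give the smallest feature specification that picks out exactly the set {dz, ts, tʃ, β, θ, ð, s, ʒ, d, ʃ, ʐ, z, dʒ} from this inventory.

[-sonorant, -dorsal]

Every target segment is [-sonorant], [-dorsal]; each remaining inventory member fails at least one of these. Each conjunct is needed — [-dorsal] alone would also admit /n, m, r/; [-sonorant] alone would also admit /ɡ, ɟ, q, k/ — and no other single listed feature has exactly this extension, so two is the minimum.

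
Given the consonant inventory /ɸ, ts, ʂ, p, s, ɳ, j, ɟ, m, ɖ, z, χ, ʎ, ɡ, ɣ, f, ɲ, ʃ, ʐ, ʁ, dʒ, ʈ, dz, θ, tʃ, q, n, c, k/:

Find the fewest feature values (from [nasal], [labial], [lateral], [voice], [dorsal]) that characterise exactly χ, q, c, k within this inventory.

[−voice, +dorsal]

Every target segment is [−voice], [+dorsal]; each remaining inventory member fails at least one of these. Each conjunct is needed — [+dorsal] alone would also admit /j, ɟ, ʎ, ɡ, …/; [−voice] alone would also admit /ɸ, ts, ʂ, p, …/ — and no other single listed feature has exactly this extension, so two is the minimum.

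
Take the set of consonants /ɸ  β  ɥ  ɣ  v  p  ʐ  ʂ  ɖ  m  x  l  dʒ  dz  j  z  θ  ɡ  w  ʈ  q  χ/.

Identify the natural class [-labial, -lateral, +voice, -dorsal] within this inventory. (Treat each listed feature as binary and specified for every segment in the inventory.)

The [-labial] segments are /ɣ, ʐ, ʂ, ɖ, x, l, dʒ, dz, j, z, θ, ɡ, ʈ, q, χ/.
Among these, [-lateral] gives /ɣ, ʐ, ʂ, ɖ, x, dʒ, dz, j, z, θ, ɡ, ʈ, q, χ/.
Of those, [+voice] gives /ɣ, ʐ, ɖ, dʒ, dz, j, z, ɡ/.
Of those, [-dorsal] leaves /ʐ, ɖ, dʒ, dz, z/.

ʐ, ɖ, dʒ, dz, z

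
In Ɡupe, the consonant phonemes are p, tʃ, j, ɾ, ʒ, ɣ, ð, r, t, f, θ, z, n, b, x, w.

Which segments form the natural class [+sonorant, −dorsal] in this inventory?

ɾ, r, n

Eliminate segments failing any feature: /p, tʃ, ʒ, ɣ, ð, t, f, θ, z, b, x/ are [−sonorant]; /j, w/ are [+dorsal]. The remaining /ɾ, r, n/ satisfy [+sonorant], [−dorsal].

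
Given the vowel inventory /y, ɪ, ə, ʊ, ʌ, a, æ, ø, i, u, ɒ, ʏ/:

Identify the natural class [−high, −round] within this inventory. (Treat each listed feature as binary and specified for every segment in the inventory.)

Among the inventory, the [−high] segments are /ə, ʌ, a, æ, ø, ɒ/.
Intersecting with [−round] leaves /ə, ʌ, a, æ/.

ə, ʌ, a, æ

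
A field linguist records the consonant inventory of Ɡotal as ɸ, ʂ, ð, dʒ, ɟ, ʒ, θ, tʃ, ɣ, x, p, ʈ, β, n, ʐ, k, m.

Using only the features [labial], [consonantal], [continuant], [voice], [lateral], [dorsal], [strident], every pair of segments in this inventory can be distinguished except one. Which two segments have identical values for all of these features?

/ʐ/ (voiced retroflex fricative) and /ʒ/ (voiced postalveolar fricative) are both [-labial], [+consonantal], [+continuant], [+voice], [-lateral], [-dorsal], [+strident], so none of the listed features separates them. (They do differ in [distributed], which is not among the given features.) Every other pair in the inventory differs on at least one listed feature.

ʐ, ʒ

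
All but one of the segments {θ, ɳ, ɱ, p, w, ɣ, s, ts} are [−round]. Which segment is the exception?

w

/w/ is the labial-velar glide, which is [+round]; the rest — /ɳ, s, ɱ, θ, p, ts, ɣ/ — are [−round].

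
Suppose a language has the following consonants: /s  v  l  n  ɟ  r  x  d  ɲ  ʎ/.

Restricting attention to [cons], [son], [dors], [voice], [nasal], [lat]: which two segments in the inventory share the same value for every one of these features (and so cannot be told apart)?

v, d

/v/ (voiced labiodental fricative) and /d/ (voiced alveolar stop) are both [+consonantal], [−sonorant], [−dorsal], [+voice], [−nasal], [−lateral], so none of the listed features separates them. (They do differ in [continuant], [labial] and [coronal], which are not among the given features.) Every other pair in the inventory differs on at least one listed feature.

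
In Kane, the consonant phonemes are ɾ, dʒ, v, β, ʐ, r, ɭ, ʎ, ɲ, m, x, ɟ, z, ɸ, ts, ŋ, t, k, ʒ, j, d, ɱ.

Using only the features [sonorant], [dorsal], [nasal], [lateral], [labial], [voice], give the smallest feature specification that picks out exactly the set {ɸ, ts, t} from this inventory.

The class [−voice], [−dorsal] has exactly /ɸ, ts, t/ as its extension in this inventory. No smaller conjunction from the listed features achieves this: [−dorsal] alone would also admit /ɾ, dʒ, v, β, …/; [−voice] alone would also admit /x, k/; and checking the remaining single features turns up none with this extension.

[−voice, −dorsal]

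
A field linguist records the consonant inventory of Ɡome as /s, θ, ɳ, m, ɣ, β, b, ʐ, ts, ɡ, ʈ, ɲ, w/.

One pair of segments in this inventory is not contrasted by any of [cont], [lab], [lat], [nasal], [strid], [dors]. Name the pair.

s, ʐ

On the given features, /s/ and /ʐ/ have an identical profile: [+continuant], [−labial], [−lateral], [−nasal], [+strident], [−dorsal]. No other two segments in the inventory coincide on all 6 features. (They do differ in [voice] and [anterior], which are not among the given features.)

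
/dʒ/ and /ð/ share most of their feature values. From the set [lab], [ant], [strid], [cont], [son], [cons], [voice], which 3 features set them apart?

The two segments share [-labial], [-sonorant], [+consonantal], [+voice]. The only features from the list on which they differ: /dʒ/ is [-continuant] while /ð/ is [+continuant]; /dʒ/ is [+strident] while /ð/ is [-strident]; /dʒ/ is [-anterior] while /ð/ is [+anterior].

[continuant], [strident], [anterior]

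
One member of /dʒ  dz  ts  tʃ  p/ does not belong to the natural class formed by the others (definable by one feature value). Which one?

p

The remaining segments after removing /p/ share [+delayed release]; /p/ (voiceless bilabial stop) is [−delayed release]. For every other candidate removal, the leftover set fails to share any single feature value that the removed segment lacks.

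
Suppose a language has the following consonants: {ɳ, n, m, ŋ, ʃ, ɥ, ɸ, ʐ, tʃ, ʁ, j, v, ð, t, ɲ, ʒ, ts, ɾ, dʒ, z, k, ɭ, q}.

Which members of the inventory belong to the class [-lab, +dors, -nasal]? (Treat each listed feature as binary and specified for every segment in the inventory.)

ʁ, j, k, q

First, the [-labial] segments are /ɳ, n, ŋ, ʃ, ʐ, tʃ, ʁ, j, ð, t, ɲ, ʒ, ts, ɾ, dʒ, z, k, ɭ, q/.
Intersecting with [+dorsal] gives /ŋ, ʁ, j, ɲ, k, q/.
Within that set, [-nasal] leaves /ʁ, j, k, q/.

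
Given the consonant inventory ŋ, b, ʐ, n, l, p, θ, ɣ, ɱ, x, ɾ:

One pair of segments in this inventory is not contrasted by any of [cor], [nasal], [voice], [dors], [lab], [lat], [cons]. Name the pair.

Both /ʐ/ and /ɾ/ are [+coronal], [-nasal], [+voice], [-dorsal], [-labial], [-lateral], [+consonantal]. Since the list omits [sonorant], [strident] and [anterior] — which do distinguish the voiced retroflex fricative from the alveolar tap — this pair collapses; all other pairs remain distinct.

ʐ, ɾ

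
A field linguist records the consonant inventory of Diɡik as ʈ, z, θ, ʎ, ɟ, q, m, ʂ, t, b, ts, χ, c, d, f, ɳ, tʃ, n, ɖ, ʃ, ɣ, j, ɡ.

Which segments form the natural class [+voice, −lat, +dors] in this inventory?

Checking each segment against [+voice], [−lateral], [+dorsal]: /ɟ/ (voiced palatal stop), /ɣ/ (voiced velar fricative), /j/ (palatal glide), /ɡ/ (voiced velar stop) satisfy every feature; every other segment in the inventory fails at least one.

ɟ, ɣ, j, ɡ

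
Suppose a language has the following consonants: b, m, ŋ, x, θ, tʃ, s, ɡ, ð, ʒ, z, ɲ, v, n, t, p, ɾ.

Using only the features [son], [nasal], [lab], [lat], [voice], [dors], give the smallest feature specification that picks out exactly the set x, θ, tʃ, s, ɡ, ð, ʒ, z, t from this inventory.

/x, θ, tʃ, s, ɡ, ð, ʒ, z, t/ are all [−sonorant], [−labial], and no other segment in the inventory matches both values. Dropping any one of them over-generates: [−labial] alone would also admit /ŋ, ɲ, n, ɾ/; [−sonorant] alone would also admit /b, v, p/. No other single listed feature picks out exactly this set either, so fewer than two features will not do.

[−son, −lab]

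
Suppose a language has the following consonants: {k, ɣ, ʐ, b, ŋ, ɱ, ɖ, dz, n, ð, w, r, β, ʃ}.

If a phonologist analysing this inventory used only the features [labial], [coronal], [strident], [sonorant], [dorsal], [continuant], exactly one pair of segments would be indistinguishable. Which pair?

/ʃ/ (voiceless postalveolar fricative) and /ʐ/ (voiced retroflex fricative) are both [-labial], [+coronal], [+strident], [-sonorant], [-dorsal], [+continuant], so none of the listed features separates them. (They do differ in [voice] and [distributed], which are not among the given features.) Every other pair in the inventory differs on at least one listed feature.

ʃ, ʐ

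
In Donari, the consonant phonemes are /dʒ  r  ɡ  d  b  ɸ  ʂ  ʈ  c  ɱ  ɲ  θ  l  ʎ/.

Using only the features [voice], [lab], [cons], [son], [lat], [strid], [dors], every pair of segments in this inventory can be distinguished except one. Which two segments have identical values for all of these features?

On the given features, /ʈ/ and /θ/ have an identical profile: [−voice], [−labial], [+consonantal], [−sonorant], [−lateral], [−strident], [−dorsal]. No other two segments in the inventory coincide on all 7 features. (They do differ in [continuant], [anterior] and [distributed], which are not among the given features.)

ʈ, θ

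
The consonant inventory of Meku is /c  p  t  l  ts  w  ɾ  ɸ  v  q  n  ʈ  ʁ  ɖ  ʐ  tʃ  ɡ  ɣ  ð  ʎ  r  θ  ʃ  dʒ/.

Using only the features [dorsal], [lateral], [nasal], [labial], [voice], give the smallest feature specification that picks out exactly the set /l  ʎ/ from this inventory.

[+lateral]

The target set is precisely the extension of [+lateral] in this inventory.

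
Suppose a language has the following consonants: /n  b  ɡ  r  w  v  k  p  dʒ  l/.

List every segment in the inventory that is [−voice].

The feature [voice] marks segments produced with vocal-fold vibration. In this inventory /k, p/ lack that property, so they are [−voice]; /n, b, ɡ, r, w, v, dʒ, l/ are [+voice].

k, p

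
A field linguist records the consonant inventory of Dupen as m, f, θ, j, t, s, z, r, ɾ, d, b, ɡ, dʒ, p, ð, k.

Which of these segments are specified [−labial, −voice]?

θ, t, s, k

Eliminate segments failing any feature: /m, f, b, p/ are [+labial]; /j, z, r, ɾ, d, ɡ, dʒ, ð/ are [+voice]. The remaining /θ, t, s, k/ satisfy [−labial], [−voice].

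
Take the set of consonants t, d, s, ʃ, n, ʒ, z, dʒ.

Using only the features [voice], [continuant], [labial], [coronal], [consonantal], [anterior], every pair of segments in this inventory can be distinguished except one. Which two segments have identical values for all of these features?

n, d

/n/ (alveolar nasal) and /d/ (voiced alveolar stop) are both [+voice], [−continuant], [−labial], [+coronal], [+consonantal], [+anterior], so none of the listed features separates them. (They do differ in [sonorant] and [nasal], which are not among the given features.) Every other pair in the inventory differs on at least one listed feature.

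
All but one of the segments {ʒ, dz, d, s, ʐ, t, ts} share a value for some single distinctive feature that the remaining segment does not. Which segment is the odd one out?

ʒ

/t, ʐ, ts, dz, d, s/ are all [-distributed], but /ʒ/ (voiced postalveolar fricative) is [+distributed]. No other single segment can be removed to leave a set sharing one feature value that the removed segment lacks, so /ʒ/ is the odd one out.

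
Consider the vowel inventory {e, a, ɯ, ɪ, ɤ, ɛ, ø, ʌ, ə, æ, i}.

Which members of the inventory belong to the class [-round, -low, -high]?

The [-round] segments are /e, a, ɯ, ɪ, ɤ, ɛ, ʌ, ə, æ, i/.
Of those, [-low] gives /e, ɯ, ɪ, ɤ, ɛ, ʌ, ə, i/.
Of those, [-high] leaves /e, ɤ, ɛ, ʌ, ə/.

e, ɤ, ɛ, ʌ, ə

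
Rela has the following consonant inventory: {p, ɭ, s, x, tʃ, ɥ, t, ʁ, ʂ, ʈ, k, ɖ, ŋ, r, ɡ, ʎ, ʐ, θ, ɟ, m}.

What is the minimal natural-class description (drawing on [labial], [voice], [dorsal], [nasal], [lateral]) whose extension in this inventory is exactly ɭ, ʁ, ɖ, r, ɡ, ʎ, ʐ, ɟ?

/ɭ, ʁ, ɖ, r, ɡ, ʎ, ʐ, ɟ/ are all [+voice], [-nasal], [-labial], and no other segment in the inventory matches all three values. Dropping any one of them over-generates: [-nasal, -labial] alone would also admit /s, x, tʃ, t, …/; [+voice, -labial] alone would also admit /ŋ/; [+voice, -nasal] alone would also admit /ɥ/. No other combination of two listed features picks out exactly this set either, so fewer than three features will not do.

[+voice, -nasal, -labial]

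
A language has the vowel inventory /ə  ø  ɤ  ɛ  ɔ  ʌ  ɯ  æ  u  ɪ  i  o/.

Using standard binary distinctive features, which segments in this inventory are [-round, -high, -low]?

Eliminate segments failing any feature: /ø, ɔ, u, o/ are [+round]; /ɯ, ɪ, i/ are [+high]; /æ/ is [+low]. The remaining /ə, ɤ, ɛ, ʌ/ satisfy [-round], [-high], [-low].

ə, ɤ, ɛ, ʌ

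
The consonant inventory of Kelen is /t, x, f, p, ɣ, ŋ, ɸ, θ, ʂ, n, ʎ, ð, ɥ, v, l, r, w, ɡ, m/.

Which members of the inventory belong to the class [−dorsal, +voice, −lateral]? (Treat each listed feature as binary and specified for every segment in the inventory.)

n, ð, v, r, m

Checking each segment against [−dorsal], [+voice], [−lateral]: /n/ (alveolar nasal), /ð/ (voiced dental fricative), /v/ (voiced labiodental fricative), /r/ (alveolar trill), /m/ (bilabial nasal) satisfy every feature; every other segment in the inventory fails at least one.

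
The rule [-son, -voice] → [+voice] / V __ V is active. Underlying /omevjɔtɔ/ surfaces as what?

[omevjɔdɔ]

Only /t/ occurs between two vowels (/ɔ/ __ /ɔ/) and matches the structural description. It is a voiceless alveolar stop, so [-son, -voice] holds; changing it to [+voice] with all other features held fixed yields /d/ (voiced alveolar stop). No other segment meets both the structural description and the environment, so the output is [omevjɔdɔ].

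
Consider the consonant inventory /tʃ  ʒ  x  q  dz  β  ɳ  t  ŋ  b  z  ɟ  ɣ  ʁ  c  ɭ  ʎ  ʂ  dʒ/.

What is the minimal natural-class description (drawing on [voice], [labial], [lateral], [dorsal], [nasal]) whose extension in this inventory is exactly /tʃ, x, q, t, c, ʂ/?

Every target segment is [−voice] and no other inventory member is, so one feature is enough.

[−voice]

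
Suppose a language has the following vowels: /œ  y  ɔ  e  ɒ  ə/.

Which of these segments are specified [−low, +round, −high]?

œ, ɔ

The [−low] segments are /œ, y, ɔ, e, ə/.
Of those, [+round] gives /œ, y, ɔ/.
Of those, [−high] leaves /œ, ɔ/.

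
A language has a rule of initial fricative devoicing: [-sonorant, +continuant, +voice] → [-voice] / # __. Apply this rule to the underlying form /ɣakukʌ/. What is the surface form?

The only segment in the rule's environment that also matches [-sonorant, +continuant, +voice] is /ɣ/. Applying [-voice] turns the voiced velar fricative into /x/ (voiceless velar fricative), giving [xakukʌ].

[xakukʌ]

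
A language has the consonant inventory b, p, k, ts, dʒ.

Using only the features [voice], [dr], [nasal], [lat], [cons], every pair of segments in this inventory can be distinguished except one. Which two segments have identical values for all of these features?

Both /k/ and /p/ are [−voice], [−delayed release], [−nasal], [−lateral], [+consonantal]. Since the list omits [labial] and [dorsal] — which do distinguish the voiceless velar stop from the voiceless bilabial stop — this pair collapses; all other pairs remain distinct.

k, p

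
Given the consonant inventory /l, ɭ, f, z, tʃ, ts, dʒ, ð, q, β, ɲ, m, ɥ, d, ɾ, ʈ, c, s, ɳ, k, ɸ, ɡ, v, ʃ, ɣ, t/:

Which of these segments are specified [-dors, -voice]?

f, tʃ, ts, ʈ, s, ɸ, ʃ, t

Checking each segment against [-dorsal], [-voice]: /f/ (voiceless labiodental fricative), /tʃ/ (voiceless postalveolar affricate), /ts/ (voiceless alveolar affricate), /ʈ/ (voiceless retroflex stop), /s/ (voiceless alveolar fricative), /ɸ/ (voiceless bilabial fricative), among others, satisfy every feature; every other segment in the inventory fails at least one.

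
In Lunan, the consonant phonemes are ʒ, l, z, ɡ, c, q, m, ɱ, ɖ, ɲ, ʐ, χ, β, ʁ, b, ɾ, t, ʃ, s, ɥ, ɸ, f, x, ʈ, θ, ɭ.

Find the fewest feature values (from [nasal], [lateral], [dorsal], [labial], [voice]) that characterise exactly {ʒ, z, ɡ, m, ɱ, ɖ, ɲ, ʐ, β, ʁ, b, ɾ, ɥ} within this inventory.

/ʒ, z, ɡ, m, ɱ, ɖ, ɲ, ʐ, β, ʁ, b, ɾ, ɥ/ are all [+voice], [−lateral], and no other segment in the inventory matches both values. Dropping any one of them over-generates: [−lateral] alone would also admit /c, q, χ, t, …/; [+voice] alone would also admit /l, ɭ/. No other single listed feature picks out exactly this set either, so fewer than two features will not do.

[+voice, −lateral]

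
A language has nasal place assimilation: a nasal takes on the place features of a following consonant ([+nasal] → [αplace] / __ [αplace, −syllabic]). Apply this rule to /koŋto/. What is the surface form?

/ŋ/ sits before the [+coronal] consonant /t/, so it takes on [+coronal] and surfaces as /n/. The rest of the form is unaffected: [konto].

[konto]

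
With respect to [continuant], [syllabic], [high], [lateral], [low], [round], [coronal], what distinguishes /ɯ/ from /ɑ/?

/ɯ/ (high back unrounded vowel) and /ɑ/ (low back unrounded vowel) agree on [+continuant], [+syllabic], [−lateral], [−round], [−coronal]. They differ on [high] (/ɯ/ [+], /ɑ/ [−]), [low] (/ɯ/ [−], /ɑ/ [+]).

[high], [low]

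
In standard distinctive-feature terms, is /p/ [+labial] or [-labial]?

/p/ is the voiceless bilabial stop, hence [+labial].

[+labial]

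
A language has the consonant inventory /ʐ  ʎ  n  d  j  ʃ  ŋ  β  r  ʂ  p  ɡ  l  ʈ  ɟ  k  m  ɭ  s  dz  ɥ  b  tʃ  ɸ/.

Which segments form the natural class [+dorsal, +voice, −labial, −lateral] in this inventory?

Checking each segment against [+dorsal], [+voice], [−labial], [−lateral]: /j/ (palatal glide), /ŋ/ (velar nasal), /ɡ/ (voiced velar stop), /ɟ/ (voiced palatal stop) satisfy every feature; every other segment in the inventory fails at least one.

j, ŋ, ɡ, ɟ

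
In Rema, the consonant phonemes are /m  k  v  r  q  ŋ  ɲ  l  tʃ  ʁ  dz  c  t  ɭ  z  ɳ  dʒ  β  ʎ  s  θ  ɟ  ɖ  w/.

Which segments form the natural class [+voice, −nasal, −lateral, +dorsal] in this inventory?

Eliminate segments failing any feature: /m, ŋ, ɲ, ɳ/ are [+nasal]; /k, q, tʃ, c, t, s, θ/ are [−voice]; /v, r, dz, z, dʒ, β, ɖ/ are [−dorsal]; /l, ɭ, ʎ/ are [+lateral]. The remaining /ʁ, ɟ, w/ satisfy [+voice], [−nasal], [−lateral], [+dorsal].

ʁ, ɟ, w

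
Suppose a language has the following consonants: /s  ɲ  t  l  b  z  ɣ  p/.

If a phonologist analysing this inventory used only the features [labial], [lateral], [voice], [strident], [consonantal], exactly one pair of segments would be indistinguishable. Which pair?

/ɲ/ (palatal nasal) and /ɣ/ (voiced velar fricative) are both [−labial], [−lateral], [+voice], [−strident], [+consonantal], so none of the listed features separates them. (They do differ in [sonorant], [nasal], [continuant] and [back], which are not among the given features.) Every other pair in the inventory differs on at least one listed feature.

ɲ, ɣ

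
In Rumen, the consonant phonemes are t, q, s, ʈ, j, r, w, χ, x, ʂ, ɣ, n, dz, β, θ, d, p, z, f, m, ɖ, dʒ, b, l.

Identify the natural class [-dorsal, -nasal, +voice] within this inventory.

r, dz, β, d, z, ɖ, dʒ, b, l

Checking each segment against [-dorsal], [-nasal], [+voice]: /r/ (alveolar trill), /dz/ (voiced alveolar affricate), /β/ (voiced bilabial fricative), /d/ (voiced alveolar stop), /z/ (voiced alveolar fricative), /ɖ/ (voiced retroflex stop), among others, satisfy every feature; every other segment in the inventory fails at least one.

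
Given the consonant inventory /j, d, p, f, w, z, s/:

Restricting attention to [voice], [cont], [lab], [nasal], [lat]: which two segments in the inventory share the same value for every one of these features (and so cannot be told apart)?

/j/ (palatal glide) and /z/ (voiced alveolar fricative) are both [+voice], [+continuant], [−labial], [−nasal], [−lateral], so none of the listed features separates them. (They do differ in [sonorant], [strident] and [dorsal], which are not among the given features.) Every other pair in the inventory differs on at least one listed feature.

j, z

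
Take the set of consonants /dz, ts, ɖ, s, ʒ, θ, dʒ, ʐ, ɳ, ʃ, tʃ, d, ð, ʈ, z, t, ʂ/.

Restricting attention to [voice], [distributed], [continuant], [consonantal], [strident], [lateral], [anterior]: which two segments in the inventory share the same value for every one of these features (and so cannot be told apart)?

Both /ɖ/ and /ɳ/ are [+voice], [−distributed], [−continuant], [+consonantal], [−strident], [−lateral], [−anterior]. Since the list omits [sonorant] and [nasal] — which do distinguish the voiced retroflex stop from the retroflex nasal — this pair collapses; all other pairs remain distinct.

ɖ, ɳ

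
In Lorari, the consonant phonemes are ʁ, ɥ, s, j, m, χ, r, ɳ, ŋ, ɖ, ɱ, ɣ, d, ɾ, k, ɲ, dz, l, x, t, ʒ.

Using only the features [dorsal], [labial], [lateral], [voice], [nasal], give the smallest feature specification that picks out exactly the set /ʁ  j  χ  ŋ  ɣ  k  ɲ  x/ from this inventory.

Every target segment is [-labial], [+dorsal]; each remaining inventory member fails at least one of these. Each conjunct is needed — [+dorsal] alone would also admit /ɥ/; [-labial] alone would also admit /s, r, ɳ, ɖ, …/ — and no other single listed feature has exactly this extension, so two is the minimum.

[-labial, +dorsal]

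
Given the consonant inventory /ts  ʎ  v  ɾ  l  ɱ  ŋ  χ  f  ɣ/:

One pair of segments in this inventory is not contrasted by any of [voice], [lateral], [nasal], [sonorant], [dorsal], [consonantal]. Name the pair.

On the given features, /ts/ and /f/ have an identical profile: [−voice], [−lateral], [−nasal], [−sonorant], [−dorsal], [+consonantal]. No other two segments in the inventory coincide on all 6 features. (They do differ in [continuant], [labial] and [coronal], which are not among the given features.)

ts, f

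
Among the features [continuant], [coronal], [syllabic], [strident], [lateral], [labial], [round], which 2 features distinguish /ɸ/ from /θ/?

/ɸ/ is the voiceless bilabial fricative and /θ/ is the voiceless dental fricative. Both are [+continuant], [−syllabic], [−strident], [−lateral], [−round]. /ɸ/ is [+labial] while /θ/ is [−labial]; /ɸ/ is [−coronal] while /θ/ is [+coronal], so the distinguishing features are [labial], [coronal].

[labial], [coronal]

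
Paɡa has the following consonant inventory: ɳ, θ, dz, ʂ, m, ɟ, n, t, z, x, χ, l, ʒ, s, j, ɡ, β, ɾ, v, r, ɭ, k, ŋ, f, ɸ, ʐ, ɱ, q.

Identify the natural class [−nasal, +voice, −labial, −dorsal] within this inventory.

dz, z, l, ʒ, ɾ, r, ɭ, ʐ

Eliminate segments failing any feature: /ɳ, m, n, ŋ, ɱ/ are [+nasal]; /θ, ʂ, t, x, χ, s, k, f, ɸ, q/ are [−voice]; /ɟ, j, ɡ/ are [+dorsal]; /β, v/ are [+labial]. The remaining /dz, z, l, ʒ, ɾ, r, ɭ, ʐ/ satisfy [−nasal], [+voice], [−labial], [−dorsal].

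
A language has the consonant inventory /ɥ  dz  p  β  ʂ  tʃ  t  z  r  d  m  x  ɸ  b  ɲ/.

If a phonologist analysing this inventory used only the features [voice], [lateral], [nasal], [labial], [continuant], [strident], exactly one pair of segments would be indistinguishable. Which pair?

/ɥ/ (labial-palatal glide) and /β/ (voiced bilabial fricative) are both [+voice], [−lateral], [−nasal], [+labial], [+continuant], [−strident], so none of the listed features separates them. (They do differ in [sonorant], [round] and [dorsal], which are not among the given features.) Every other pair in the inventory differs on at least one listed feature.

ɥ, β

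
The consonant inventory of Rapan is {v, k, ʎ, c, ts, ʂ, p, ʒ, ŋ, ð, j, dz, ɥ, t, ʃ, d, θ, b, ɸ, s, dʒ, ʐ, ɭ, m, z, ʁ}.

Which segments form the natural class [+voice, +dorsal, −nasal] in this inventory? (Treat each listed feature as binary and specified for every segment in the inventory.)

ʎ, j, ɥ, ʁ

Checking each segment against [+voice], [+dorsal], [−nasal]: /ʎ/ (palatal lateral approximant), /j/ (palatal glide), /ɥ/ (labial-palatal glide), /ʁ/ (voiced uvular fricative) satisfy every feature; every other segment in the inventory fails at least one.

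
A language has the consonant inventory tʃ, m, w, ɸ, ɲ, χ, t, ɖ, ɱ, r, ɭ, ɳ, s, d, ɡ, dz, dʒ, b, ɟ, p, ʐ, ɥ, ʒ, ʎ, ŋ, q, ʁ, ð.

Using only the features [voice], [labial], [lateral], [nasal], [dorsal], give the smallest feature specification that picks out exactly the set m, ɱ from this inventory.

Every target segment is [+nasal], [+labial]; each remaining inventory member fails at least one of these. Each conjunct is needed — [+labial] alone would also admit /w, ɸ, b, p, …/; [+nasal] alone would also admit /ɲ, ɳ, ŋ/ — and no other single listed feature has exactly this extension, so two is the minimum.

[+nasal, +labial]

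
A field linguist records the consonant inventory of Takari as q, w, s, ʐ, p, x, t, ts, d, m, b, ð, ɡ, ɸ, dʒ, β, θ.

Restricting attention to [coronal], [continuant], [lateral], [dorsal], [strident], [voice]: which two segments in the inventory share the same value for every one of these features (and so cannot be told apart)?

Both /m/ and /b/ are [−coronal], [−continuant], [−lateral], [−dorsal], [−strident], [+voice]. Since the list omits [sonorant] and [nasal] — which do distinguish the bilabial nasal from the voiced bilabial stop — this pair collapses; all other pairs remain distinct.

m, b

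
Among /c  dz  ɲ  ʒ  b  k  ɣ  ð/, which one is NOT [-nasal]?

ɲ

Every segment except /ɲ/ is [-nasal]. /ɲ/ (palatal nasal) is [+nasal], so it is the exception.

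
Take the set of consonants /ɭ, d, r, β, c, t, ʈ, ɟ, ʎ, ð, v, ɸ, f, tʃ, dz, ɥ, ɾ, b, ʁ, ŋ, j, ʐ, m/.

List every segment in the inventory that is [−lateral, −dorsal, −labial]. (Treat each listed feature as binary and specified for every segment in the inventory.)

d, r, t, ʈ, ð, tʃ, dz, ɾ, ʐ

Checking each segment against [−lateral], [−dorsal], [−labial]: /d/ (voiced alveolar stop), /r/ (alveolar trill), /t/ (voiceless alveolar stop), /ʈ/ (voiceless retroflex stop), /ð/ (voiced dental fricative), /tʃ/ (voiceless postalveolar affricate), among others, satisfy every feature; every other segment in the inventory fails at least one.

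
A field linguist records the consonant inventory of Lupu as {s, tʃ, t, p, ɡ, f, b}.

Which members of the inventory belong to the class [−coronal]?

p, ɡ, f, b

The feature [coronal] marks segments articulated with the tongue front (tip or blade). In this inventory /p, ɡ, f, b/ lack that property, so they are [−coronal]; /s, tʃ, t/ are [+coronal].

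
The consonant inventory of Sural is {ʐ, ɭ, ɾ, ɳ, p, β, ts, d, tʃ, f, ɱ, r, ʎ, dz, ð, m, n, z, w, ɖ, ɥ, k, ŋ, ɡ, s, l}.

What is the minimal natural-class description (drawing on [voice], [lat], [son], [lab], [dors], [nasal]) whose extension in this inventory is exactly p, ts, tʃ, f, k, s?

Every target segment is [−voice] and no other inventory member is, so one feature is enough.

[−voice]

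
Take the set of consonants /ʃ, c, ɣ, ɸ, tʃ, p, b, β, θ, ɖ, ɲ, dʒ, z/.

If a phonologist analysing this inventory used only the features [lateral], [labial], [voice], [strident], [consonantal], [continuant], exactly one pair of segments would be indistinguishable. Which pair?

ɲ, ɖ

/ɲ/ (palatal nasal) and /ɖ/ (voiced retroflex stop) are both [-lateral], [-labial], [+voice], [-strident], [+consonantal], [-continuant], so none of the listed features separates them. (They do differ in [sonorant], [nasal] and [dorsal], which are not among the given features.) Every other pair in the inventory differs on at least one listed feature.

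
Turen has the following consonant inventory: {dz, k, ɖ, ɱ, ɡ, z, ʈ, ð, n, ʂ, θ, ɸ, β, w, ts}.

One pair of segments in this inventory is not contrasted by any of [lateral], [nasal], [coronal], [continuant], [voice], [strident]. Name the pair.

w, β

On the given features, /w/ and /β/ have an identical profile: [-lateral], [-nasal], [-coronal], [+continuant], [+voice], [-strident]. No other two segments in the inventory coincide on all 6 features. (They do differ in [sonorant], [round] and [dorsal], which are not among the given features.)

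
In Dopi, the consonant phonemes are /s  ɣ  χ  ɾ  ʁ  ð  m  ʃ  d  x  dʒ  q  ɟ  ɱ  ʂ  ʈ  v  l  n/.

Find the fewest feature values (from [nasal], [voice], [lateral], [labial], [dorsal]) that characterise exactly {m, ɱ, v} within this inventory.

Every target segment is [+labial] and no other inventory member is, so one feature is enough.

[+labial]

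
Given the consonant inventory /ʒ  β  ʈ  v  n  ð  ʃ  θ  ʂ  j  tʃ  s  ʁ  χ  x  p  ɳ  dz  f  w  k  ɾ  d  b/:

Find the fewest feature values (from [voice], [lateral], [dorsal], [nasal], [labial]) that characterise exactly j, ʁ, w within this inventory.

[+voice, +dorsal]

The class [+voice], [+dorsal] has exactly /j, ʁ, w/ as its extension in this inventory. No smaller conjunction from the listed features achieves this: [+dorsal] alone would also admit /χ, x, k/; [+voice] alone would also admit /ʒ, β, v, n, …/; and checking the remaining single features turns up none with this extension.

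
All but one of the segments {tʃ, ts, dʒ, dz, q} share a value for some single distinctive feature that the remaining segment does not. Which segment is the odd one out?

/tʃ, ts, dʒ, dz/ are all [+delayed release], but /q/ (voiceless uvular stop) is [−delayed release]. No other single segment can be removed to leave a set sharing one feature value that the removed segment lacks, so /q/ is the odd one out.

q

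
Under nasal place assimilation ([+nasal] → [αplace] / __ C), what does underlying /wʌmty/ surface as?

In /wʌmty/, the nasal /m/ precedes /t/, which is [+coronal]. The nasal assimilates in place, becoming the [+coronal] nasal /n/. The surface form is [wʌnty].

[wʌnty]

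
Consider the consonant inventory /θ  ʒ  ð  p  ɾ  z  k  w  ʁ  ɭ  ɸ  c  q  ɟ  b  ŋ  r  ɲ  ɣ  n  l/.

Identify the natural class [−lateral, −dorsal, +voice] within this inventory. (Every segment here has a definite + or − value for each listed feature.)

ʒ, ð, ɾ, z, b, r, n

Checking each segment against [−lateral], [−dorsal], [+voice]: /ʒ/ (voiced postalveolar fricative), /ð/ (voiced dental fricative), /ɾ/ (alveolar tap), /z/ (voiced alveolar fricative), /b/ (voiced bilabial stop), /r/ (alveolar trill), among others, satisfy every feature; every other segment in the inventory fails at least one.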